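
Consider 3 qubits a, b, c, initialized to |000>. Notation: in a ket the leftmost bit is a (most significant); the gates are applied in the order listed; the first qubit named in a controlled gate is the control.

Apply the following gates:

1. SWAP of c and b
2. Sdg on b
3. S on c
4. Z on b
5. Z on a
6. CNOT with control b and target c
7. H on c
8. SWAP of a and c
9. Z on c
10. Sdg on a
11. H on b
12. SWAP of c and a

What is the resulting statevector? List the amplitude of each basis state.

After the circuit, the state carries amplitude 1/2 on |000>, -I/2 on |001>, 1/2 on |010>, -I/2 on |011>, 0 on |100>, 0 on |101>, 0 on |110>, 0 on |111>.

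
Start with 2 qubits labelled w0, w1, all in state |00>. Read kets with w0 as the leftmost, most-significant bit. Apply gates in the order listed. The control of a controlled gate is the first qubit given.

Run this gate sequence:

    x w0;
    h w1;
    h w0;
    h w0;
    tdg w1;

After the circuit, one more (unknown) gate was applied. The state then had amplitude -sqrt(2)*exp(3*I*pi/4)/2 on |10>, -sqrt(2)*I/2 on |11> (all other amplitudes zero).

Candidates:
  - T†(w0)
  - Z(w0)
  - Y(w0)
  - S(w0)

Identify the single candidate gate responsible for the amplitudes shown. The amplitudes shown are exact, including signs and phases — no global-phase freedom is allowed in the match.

The applied gate was T†(w0).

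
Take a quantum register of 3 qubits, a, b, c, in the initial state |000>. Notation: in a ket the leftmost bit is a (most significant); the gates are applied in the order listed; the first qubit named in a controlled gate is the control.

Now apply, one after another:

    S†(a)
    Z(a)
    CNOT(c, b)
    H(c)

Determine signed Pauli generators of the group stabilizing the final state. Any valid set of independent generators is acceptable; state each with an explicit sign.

One valid set of independent stabilizer generators is +IIX, +ZII, +IZI (any independent generating set of the same group is equally correct).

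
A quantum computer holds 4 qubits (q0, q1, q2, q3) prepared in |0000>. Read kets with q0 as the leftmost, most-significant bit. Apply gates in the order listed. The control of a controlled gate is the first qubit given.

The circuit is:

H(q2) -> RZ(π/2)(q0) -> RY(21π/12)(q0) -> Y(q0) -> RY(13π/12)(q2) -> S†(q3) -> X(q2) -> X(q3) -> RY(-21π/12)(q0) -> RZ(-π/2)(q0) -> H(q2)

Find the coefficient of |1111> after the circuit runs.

The final state's coefficient on |1111> equals 0.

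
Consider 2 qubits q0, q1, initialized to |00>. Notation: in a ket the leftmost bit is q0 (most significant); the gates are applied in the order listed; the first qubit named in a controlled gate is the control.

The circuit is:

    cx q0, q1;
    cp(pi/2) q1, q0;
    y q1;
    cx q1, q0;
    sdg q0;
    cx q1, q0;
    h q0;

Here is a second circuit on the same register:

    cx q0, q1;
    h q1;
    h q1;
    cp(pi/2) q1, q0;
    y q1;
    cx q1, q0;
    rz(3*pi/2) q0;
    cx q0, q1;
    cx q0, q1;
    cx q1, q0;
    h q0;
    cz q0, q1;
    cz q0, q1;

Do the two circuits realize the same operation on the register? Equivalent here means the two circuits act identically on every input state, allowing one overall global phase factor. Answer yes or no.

Yes: on every input state the two circuits agree up to one overall phase factor.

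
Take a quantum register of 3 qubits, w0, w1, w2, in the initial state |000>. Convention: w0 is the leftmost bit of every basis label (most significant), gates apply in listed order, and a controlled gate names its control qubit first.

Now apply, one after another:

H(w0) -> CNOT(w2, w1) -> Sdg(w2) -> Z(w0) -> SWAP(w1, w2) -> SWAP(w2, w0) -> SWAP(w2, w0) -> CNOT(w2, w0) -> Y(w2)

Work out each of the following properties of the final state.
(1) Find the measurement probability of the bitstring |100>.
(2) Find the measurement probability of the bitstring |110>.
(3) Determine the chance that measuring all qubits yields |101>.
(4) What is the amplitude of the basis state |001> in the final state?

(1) The probability of measuring |100> is 0.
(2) Outcome |110> occurs with probability 0.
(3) A full measurement returns |101> with probability 1/2.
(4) The final state's coefficient on |001> equals sqrt(2)*I/2.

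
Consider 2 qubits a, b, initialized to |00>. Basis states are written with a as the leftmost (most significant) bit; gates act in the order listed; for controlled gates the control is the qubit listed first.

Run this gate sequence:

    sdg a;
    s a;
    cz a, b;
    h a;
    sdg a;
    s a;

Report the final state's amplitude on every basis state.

The final amplitudes are sqrt(2)/2 on |00>, 0 on |01>, sqrt(2)/2 on |10>, 0 on |11>.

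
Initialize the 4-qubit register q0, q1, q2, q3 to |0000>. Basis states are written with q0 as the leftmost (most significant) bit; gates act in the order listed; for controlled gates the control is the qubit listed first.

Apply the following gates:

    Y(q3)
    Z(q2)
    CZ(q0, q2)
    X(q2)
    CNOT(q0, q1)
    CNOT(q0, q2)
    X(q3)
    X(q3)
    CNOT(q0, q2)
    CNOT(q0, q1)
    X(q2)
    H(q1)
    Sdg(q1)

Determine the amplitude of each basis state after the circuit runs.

After the circuit, the state carries amplitude sqrt(2)*I/2 on |0001>, sqrt(2)/2 on |0101>, and 0 on every other basis state. Key observation: the block from step 4 through step 11 cancels to the identity and can be dropped.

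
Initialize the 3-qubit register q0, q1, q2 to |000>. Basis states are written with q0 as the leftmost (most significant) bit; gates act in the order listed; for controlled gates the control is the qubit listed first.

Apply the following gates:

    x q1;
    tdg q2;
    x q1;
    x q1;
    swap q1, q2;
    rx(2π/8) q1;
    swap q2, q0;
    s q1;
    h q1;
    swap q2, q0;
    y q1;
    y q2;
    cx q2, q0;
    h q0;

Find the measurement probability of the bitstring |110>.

Outcome |110> occurs with probability sqrt(2)/8 + 1/4. Key observation: the block from step 3 through step 4 cancels to the identity and can be dropped.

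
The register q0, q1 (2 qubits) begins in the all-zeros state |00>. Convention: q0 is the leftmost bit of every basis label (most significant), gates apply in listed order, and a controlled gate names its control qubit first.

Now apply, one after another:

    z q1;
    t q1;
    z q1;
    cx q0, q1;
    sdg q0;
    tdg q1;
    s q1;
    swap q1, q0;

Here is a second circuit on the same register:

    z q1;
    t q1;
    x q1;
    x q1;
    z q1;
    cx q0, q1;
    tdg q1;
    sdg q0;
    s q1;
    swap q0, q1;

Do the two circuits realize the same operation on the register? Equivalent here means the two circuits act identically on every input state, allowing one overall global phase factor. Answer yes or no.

Yes, they are equivalent — the unitaries differ by at most a global phase.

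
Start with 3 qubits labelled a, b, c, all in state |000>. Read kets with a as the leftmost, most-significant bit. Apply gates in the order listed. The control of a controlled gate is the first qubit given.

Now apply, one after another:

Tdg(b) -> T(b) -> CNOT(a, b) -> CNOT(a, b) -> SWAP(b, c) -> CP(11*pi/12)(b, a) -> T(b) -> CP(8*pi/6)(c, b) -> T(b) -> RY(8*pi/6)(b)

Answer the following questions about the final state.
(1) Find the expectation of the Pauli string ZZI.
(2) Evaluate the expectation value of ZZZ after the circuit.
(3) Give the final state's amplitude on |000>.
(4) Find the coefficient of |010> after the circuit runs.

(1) The expectation value of ZZI is -1/2. Key observation: the block from step 3 through step 4 cancels to the identity and can be dropped.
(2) The observable ZZZ averages to -1/2.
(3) The amplitude on |000> is -1/2.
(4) The amplitude on |010> is sqrt(3)/2.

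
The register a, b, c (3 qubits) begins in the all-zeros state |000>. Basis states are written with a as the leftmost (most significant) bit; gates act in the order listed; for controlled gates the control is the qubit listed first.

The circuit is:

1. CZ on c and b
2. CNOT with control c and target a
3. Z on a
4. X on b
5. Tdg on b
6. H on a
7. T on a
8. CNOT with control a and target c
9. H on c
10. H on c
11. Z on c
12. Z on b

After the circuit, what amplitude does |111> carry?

The amplitude on |111> is sqrt(2)/2. Key observation: steps 9-10 multiply out to the identity, so the circuit reduces to the remaining gates.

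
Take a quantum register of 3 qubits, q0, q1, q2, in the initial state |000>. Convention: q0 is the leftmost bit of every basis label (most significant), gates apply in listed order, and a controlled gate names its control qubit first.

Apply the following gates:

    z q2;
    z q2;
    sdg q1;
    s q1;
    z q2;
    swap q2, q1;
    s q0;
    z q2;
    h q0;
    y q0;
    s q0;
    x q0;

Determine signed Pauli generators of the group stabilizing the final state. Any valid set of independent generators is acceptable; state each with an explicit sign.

One valid set of independent stabilizer generators is +YII, +IZI, +IIZ (any independent generating set of the same group is equally correct).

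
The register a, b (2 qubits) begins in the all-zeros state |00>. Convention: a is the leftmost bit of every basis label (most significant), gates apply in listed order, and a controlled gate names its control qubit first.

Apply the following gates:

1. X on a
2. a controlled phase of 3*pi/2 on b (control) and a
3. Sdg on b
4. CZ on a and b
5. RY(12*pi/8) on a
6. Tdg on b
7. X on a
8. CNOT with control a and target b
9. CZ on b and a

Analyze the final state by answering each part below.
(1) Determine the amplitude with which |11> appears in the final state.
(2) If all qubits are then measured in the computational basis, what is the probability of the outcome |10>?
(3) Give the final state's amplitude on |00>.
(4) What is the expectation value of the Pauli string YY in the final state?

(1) |11> carries amplitude sqrt(2)/2 in the final state.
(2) A full measurement returns |10> with probability 0.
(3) The amplitude on |00> is -sqrt(2)/2.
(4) In the final state, YY has expectation 1.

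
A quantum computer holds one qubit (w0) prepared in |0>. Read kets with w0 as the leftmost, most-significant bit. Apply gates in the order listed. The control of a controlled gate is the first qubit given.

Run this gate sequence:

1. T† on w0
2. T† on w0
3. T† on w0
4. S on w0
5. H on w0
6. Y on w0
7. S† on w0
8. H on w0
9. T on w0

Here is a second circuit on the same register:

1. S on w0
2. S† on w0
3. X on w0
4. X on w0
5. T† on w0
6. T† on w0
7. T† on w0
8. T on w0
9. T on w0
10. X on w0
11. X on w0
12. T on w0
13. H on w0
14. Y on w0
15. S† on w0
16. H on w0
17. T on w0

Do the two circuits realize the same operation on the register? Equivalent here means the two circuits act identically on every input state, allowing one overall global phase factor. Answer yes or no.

No, they are not equivalent — no single phase factor reconciles the two unitaries.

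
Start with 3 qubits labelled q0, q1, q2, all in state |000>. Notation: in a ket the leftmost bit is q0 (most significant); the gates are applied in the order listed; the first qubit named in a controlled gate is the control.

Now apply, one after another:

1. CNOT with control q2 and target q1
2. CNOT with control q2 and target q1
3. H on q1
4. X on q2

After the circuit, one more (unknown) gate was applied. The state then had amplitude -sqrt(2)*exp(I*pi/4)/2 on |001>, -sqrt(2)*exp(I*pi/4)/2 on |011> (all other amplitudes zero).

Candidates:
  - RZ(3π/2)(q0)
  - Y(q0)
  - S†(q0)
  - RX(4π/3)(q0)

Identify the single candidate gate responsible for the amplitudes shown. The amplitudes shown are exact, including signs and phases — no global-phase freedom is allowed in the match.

It was RZ(3π/2)(q0) that produced the state shown. Key observation: steps 1-2 multiply out to the identity, so the circuit reduces to the remaining gates.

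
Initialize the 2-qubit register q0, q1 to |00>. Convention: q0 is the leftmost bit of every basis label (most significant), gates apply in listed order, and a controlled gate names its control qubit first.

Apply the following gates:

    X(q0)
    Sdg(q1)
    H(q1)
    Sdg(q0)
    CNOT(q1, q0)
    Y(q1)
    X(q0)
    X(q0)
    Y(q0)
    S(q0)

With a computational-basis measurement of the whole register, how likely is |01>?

A full measurement returns |01> with probability 1/2. Key observation: steps 7-8 multiply out to the identity, so the circuit reduces to the remaining gates.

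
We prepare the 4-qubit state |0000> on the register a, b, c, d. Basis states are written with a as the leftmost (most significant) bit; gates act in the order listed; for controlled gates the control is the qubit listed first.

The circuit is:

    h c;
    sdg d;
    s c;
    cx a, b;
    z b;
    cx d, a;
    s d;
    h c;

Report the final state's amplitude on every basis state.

The resulting statevector has amplitude 1/2 + I/2 on |0000>, 1/2 - I/2 on |0010>, and 0 on every other basis state.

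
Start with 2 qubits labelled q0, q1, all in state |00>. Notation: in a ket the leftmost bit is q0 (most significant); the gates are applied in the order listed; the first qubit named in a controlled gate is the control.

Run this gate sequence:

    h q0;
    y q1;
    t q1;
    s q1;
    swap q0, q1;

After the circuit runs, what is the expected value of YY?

The expectation value of YY is 0.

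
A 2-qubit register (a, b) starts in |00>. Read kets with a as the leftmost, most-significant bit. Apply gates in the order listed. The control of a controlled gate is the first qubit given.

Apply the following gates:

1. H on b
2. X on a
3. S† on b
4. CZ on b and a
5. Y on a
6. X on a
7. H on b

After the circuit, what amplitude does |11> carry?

|11> carries amplitude -1/2 - I/2 in the final state.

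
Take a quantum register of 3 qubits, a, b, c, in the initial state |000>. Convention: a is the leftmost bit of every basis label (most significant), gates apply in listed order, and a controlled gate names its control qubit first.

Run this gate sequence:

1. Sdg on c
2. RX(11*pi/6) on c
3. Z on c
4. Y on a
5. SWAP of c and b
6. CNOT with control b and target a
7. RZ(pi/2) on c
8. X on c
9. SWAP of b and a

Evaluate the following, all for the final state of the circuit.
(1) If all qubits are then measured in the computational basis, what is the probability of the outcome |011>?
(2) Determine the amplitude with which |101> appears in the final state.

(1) Outcome |011> occurs with probability sqrt(3)/4 + 1/2.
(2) The amplitude on |101> is (-sqrt(2) + sqrt(6))*exp(3*I*pi/4)/4.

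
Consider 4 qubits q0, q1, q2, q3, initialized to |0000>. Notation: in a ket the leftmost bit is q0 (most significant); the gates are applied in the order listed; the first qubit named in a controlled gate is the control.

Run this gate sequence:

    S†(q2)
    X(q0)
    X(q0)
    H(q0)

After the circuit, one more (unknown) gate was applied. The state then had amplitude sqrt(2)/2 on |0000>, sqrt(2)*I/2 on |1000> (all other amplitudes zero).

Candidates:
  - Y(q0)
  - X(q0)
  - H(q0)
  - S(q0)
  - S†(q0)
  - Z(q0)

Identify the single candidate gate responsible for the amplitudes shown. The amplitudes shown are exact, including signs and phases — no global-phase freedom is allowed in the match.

The unique candidate consistent with the amplitudes is S(q0). Key observation: gates 2-3 undo each other exactly, leaving only the rest of the circuit to track.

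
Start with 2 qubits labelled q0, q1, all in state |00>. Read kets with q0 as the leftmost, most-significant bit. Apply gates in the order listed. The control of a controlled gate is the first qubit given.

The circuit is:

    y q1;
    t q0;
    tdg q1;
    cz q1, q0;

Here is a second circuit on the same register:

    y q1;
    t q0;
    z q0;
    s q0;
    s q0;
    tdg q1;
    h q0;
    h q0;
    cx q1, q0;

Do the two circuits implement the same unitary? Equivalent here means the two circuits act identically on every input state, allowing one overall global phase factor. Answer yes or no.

No — the two circuits implement different unitaries, even allowing a global phase.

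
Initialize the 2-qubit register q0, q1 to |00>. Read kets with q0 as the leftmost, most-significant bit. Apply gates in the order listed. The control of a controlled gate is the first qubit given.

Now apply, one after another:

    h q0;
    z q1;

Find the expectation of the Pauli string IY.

The observable IY averages to 0.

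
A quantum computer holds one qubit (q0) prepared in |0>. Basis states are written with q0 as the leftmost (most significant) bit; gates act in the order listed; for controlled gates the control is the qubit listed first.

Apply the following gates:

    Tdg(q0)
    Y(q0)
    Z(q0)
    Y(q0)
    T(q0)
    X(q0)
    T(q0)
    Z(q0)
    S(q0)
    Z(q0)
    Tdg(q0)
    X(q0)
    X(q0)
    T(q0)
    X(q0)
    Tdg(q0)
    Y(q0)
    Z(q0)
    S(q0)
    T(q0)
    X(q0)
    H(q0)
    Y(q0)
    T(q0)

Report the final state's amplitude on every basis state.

The final amplitudes are -sqrt(2)*I/2 on |0>, sqrt(2)*exp(3*I*pi/4)/2 on |1>. Key observation: gates 11-14 undo each other exactly, leaving only the rest of the circuit to track.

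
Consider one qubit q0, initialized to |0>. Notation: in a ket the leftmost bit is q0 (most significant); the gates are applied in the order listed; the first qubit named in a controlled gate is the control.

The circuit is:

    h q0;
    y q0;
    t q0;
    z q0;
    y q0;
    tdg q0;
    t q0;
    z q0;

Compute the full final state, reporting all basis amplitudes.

The resulting statevector has amplitude -sqrt(2)*exp(I*pi/4)/2 on |0>, -sqrt(2)/2 on |1>.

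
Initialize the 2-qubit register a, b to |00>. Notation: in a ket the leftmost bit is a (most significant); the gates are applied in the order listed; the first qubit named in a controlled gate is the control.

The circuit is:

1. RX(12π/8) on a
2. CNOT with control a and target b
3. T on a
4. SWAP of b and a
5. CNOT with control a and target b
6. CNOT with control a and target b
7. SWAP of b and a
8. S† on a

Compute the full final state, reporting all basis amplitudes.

After the circuit, the state carries amplitude -sqrt(2)/2 on |00>, 0 on |01>, 0 on |10>, -sqrt(2)*exp(I*pi/4)/2 on |11>. Key observation: steps 4-7 multiply out to the identity, so the circuit reduces to the remaining gates.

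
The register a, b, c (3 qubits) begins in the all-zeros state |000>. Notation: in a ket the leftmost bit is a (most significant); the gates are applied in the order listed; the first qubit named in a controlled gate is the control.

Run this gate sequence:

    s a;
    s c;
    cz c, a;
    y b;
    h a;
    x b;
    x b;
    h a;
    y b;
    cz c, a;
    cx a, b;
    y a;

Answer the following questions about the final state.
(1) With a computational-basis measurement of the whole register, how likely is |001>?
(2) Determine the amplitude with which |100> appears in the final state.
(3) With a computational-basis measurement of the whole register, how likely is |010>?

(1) The probability of measuring |001> is 0. Key observation: the block from step 3 through step 10 cancels to the identity and can be dropped.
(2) |100> carries amplitude I in the final state.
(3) A full measurement returns |010> with probability 0.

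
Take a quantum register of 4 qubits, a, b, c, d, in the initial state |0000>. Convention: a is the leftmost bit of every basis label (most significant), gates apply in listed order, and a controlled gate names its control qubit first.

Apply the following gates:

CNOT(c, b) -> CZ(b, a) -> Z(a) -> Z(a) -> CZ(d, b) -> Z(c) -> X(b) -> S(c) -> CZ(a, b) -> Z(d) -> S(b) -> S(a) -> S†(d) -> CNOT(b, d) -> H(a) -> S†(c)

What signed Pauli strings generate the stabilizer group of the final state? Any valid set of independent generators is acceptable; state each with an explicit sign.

The final state is stabilized by the group generated by +XIII, -IZII, +IIZI, -IIIZ; other independent generating sets are equally valid.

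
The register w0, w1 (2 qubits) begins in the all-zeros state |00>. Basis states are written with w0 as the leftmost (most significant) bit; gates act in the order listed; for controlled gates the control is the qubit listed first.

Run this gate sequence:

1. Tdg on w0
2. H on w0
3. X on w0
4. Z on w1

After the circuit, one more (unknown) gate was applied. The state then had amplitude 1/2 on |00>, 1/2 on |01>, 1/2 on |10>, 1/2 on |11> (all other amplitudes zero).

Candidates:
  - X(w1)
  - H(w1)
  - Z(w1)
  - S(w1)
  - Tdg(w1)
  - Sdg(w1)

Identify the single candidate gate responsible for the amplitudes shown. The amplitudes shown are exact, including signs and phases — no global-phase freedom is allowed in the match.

The applied gate was H(w1).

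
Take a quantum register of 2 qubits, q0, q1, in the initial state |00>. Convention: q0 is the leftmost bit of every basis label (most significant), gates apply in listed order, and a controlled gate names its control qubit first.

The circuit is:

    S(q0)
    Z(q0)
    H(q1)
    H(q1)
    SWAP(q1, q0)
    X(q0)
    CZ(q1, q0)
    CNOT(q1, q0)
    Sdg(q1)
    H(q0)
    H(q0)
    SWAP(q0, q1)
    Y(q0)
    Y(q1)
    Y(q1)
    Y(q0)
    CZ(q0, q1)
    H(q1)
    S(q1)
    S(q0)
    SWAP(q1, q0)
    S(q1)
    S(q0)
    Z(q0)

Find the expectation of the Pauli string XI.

In the final state, XI has expectation -1. Key observation: gates 13-16 undo each other exactly, leaving only the rest of the circuit to track.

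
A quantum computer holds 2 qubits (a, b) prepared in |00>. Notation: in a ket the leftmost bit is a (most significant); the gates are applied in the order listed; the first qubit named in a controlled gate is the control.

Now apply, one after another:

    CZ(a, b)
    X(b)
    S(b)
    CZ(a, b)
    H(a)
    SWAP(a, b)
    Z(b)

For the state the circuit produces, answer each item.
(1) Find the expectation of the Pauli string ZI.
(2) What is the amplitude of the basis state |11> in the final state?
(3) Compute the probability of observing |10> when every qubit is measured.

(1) The observable ZI averages to -1.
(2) The amplitude on |11> is -sqrt(2)*I/2.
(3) The probability of measuring |10> is 1/2.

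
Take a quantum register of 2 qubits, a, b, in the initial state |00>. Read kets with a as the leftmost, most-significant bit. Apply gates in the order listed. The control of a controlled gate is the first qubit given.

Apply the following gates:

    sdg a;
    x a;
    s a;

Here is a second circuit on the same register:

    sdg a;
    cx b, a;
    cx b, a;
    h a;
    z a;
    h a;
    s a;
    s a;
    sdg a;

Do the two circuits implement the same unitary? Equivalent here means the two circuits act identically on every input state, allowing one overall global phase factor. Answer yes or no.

Yes, they are equivalent — the unitaries differ by at most a global phase.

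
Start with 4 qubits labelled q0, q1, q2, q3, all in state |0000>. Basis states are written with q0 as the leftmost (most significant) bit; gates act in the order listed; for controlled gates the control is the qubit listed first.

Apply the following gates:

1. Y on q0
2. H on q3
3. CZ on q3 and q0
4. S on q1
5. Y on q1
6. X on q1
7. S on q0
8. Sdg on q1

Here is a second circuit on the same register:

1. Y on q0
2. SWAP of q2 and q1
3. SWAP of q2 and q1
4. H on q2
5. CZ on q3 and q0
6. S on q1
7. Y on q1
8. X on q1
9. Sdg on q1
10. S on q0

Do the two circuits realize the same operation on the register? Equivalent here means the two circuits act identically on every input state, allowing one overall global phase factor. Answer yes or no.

No: there is an input state on which the two circuits produce genuinely different outputs (not merely differing by a phase).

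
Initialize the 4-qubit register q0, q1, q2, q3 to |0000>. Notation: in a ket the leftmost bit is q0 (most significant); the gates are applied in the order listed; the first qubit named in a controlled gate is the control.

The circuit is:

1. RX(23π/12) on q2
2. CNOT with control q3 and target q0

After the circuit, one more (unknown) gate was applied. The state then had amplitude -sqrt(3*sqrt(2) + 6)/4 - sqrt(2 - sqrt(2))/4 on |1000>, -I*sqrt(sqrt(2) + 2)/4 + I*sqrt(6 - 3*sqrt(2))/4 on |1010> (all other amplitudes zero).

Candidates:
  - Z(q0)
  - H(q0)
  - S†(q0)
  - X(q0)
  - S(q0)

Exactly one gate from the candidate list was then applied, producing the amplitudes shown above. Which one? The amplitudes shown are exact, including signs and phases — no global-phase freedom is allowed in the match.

The applied gate was X(q0).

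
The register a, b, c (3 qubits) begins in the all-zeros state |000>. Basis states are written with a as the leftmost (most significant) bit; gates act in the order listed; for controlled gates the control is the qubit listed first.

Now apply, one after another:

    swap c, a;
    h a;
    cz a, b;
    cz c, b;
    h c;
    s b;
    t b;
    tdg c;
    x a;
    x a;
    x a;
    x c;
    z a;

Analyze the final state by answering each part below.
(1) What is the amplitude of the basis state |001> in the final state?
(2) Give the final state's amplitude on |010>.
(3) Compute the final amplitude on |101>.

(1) The final state's coefficient on |001> equals 1/2. Key observation: gates 9-10 undo each other exactly, leaving only the rest of the circuit to track.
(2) The final state's coefficient on |010> equals 0.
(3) The amplitude on |101> is -1/2.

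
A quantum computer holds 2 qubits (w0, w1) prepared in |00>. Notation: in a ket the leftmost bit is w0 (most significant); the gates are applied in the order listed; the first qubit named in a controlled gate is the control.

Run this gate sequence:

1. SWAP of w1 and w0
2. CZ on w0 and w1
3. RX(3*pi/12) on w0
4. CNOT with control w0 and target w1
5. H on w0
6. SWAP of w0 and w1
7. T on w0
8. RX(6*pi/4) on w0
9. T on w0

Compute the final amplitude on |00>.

The final state's coefficient on |00> equals -sqrt(sqrt(2) + 2)/4 - sqrt(2 - sqrt(2))*exp(I*pi/4)/4.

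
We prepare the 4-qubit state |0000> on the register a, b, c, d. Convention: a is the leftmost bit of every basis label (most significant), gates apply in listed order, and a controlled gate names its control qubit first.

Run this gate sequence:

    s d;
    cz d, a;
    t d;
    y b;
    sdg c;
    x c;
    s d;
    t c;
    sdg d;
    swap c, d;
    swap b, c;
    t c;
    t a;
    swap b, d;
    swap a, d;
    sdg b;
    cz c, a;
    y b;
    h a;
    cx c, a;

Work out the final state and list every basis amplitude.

After the circuit, the state carries amplitude sqrt(2)/2 on |0010>, sqrt(2)/2 on |1010>, and 0 on every other basis state.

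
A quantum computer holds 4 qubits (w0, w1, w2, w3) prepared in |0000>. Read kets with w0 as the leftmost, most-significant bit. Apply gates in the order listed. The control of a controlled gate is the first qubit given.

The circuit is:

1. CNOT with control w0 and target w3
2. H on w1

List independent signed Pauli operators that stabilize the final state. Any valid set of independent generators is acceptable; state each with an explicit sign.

The stabilizer group can be generated by +IXII, +ZIII, +IIZI, +IIIZ, among other valid generating sets.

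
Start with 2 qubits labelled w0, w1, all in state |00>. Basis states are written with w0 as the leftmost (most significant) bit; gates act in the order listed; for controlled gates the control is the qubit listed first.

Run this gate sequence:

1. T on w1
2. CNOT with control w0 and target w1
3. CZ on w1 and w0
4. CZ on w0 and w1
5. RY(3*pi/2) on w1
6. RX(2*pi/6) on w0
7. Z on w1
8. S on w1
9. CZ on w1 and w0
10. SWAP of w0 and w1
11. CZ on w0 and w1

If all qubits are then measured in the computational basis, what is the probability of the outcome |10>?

A full measurement returns |10> with probability 3/8.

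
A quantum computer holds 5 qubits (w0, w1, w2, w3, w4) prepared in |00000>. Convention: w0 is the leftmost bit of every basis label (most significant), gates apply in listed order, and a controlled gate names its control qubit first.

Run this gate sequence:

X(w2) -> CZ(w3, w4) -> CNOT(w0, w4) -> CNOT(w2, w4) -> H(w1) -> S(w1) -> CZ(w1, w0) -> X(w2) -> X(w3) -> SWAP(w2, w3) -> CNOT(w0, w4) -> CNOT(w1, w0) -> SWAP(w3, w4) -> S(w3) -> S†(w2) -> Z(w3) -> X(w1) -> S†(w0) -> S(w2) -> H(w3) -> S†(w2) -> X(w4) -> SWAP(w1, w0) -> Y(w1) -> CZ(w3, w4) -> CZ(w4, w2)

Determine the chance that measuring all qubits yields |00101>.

The probability of measuring |00101> is 1/4.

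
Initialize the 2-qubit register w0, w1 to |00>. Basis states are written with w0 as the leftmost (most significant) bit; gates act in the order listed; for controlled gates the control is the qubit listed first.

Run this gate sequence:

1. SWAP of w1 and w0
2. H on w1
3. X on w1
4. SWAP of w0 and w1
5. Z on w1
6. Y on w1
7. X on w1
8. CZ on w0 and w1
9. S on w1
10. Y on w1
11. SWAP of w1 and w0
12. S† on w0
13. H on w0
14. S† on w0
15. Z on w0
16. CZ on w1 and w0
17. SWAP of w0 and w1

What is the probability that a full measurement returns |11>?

The probability of measuring |11> is 1/4.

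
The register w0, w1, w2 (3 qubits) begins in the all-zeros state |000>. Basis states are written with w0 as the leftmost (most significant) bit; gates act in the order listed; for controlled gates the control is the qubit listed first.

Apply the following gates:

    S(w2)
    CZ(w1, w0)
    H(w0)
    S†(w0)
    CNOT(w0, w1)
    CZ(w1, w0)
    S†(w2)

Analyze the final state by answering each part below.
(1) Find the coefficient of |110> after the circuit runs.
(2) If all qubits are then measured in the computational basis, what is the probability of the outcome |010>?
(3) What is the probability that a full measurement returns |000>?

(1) The final state's coefficient on |110> equals sqrt(2)*I/2.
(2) Outcome |010> occurs with probability 0.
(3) Outcome |000> occurs with probability 1/2.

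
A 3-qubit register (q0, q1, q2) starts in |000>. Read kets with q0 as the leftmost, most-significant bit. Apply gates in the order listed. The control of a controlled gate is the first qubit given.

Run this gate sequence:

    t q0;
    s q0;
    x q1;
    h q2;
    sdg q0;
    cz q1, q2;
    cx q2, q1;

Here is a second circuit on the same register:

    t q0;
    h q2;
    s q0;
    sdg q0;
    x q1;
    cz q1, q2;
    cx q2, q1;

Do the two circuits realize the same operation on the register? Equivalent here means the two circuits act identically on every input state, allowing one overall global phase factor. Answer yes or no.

Yes: on every input state the two circuits agree up to one overall phase factor.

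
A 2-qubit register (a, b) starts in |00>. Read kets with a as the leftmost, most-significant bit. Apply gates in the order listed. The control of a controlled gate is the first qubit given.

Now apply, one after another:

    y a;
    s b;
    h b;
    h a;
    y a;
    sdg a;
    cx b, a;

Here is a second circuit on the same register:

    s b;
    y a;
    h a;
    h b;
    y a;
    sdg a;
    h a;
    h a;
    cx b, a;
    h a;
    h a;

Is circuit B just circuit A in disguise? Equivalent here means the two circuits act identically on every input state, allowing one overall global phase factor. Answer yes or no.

Yes: on every input state the two circuits agree up to one overall phase factor.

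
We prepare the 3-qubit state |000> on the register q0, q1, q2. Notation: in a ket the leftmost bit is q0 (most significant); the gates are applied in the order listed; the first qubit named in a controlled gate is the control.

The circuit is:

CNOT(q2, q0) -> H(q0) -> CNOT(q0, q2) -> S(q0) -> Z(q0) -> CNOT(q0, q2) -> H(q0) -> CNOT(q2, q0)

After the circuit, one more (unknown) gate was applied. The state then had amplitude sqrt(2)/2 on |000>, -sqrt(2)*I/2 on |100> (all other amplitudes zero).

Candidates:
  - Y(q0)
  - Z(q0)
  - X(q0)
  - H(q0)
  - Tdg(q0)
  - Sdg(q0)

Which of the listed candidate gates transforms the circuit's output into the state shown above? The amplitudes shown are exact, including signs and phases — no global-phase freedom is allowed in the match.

It was H(q0) that produced the state shown.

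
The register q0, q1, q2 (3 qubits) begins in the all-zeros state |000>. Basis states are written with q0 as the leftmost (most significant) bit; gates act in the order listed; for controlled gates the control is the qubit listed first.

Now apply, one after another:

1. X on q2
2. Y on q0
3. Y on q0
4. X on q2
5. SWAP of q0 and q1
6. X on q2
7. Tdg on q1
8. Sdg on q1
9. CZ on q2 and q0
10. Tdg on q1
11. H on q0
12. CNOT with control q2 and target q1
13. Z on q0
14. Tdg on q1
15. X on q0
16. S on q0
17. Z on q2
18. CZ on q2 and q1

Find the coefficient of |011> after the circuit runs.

|011> carries amplitude sqrt(2)*exp(3*I*pi/4)/2 in the final state. Key observation: steps 1-4 multiply out to the identity, so the circuit reduces to the remaining gates.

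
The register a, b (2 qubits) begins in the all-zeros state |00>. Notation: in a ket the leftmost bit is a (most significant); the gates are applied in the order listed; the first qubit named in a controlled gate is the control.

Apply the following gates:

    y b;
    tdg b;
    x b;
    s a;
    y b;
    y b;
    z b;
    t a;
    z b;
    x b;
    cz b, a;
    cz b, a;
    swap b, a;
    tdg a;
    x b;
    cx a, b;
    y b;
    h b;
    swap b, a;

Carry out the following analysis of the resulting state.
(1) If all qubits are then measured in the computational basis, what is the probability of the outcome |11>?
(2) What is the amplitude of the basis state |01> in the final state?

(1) The probability of measuring |11> is 1/2. Key observation: gates 11-12 undo each other exactly, leaving only the rest of the circuit to track.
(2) The amplitude on |01> is sqrt(2)*I/2.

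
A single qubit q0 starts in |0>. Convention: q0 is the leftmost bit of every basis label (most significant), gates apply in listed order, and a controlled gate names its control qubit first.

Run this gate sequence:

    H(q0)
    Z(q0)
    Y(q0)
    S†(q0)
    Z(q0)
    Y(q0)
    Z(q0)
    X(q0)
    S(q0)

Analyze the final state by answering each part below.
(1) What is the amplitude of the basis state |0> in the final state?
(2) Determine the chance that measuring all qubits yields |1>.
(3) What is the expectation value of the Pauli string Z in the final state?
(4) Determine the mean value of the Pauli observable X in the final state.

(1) |0> carries amplitude sqrt(2)/2 in the final state.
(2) Outcome |1> occurs with probability 1/2.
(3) The expectation value of Z is 0.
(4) The expectation value of X is -1.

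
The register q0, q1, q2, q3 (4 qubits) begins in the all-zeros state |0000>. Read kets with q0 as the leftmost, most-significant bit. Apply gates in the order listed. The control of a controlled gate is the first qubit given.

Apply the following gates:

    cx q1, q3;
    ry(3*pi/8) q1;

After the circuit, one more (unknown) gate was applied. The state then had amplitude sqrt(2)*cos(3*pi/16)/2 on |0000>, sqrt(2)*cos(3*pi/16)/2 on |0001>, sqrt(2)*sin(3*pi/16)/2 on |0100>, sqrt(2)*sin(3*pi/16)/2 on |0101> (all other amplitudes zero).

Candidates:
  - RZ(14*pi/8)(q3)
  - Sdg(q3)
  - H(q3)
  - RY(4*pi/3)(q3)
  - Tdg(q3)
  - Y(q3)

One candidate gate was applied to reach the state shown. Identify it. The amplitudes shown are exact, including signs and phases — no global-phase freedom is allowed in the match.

The applied gate was H(q3).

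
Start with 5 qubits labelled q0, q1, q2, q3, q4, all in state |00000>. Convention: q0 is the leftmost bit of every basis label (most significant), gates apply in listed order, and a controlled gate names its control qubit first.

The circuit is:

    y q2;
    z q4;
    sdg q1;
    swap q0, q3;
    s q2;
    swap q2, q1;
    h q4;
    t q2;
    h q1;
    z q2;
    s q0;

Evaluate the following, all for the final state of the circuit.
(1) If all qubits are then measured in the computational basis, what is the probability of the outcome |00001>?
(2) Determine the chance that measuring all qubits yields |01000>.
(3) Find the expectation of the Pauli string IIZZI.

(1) The probability of measuring |00001> is 1/4.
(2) Outcome |01000> occurs with probability 1/4.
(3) The observable IIZZI averages to 1.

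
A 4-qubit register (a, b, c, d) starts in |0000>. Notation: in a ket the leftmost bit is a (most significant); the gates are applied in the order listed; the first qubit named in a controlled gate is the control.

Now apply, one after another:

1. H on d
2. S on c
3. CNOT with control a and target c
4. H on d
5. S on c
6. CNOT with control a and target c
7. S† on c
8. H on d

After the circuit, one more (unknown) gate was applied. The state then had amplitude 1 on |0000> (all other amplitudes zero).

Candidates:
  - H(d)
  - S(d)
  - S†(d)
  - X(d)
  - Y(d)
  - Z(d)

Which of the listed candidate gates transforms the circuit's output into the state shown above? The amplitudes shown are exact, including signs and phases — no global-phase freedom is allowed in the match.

The applied gate was H(d).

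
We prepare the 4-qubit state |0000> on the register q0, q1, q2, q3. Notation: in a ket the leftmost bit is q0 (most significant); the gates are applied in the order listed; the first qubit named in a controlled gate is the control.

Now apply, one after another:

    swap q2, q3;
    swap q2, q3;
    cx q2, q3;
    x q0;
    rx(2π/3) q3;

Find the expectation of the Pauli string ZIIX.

In the final state, ZIIX has expectation 0.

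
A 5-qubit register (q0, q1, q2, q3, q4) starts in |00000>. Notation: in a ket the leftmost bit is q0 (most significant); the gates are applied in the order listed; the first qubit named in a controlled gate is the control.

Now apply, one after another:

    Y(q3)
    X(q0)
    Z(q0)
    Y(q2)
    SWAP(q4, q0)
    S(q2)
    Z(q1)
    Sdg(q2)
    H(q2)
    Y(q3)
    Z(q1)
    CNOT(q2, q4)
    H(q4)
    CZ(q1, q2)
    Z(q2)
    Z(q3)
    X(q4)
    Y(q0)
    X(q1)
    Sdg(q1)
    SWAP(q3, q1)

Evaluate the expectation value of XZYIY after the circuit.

In the final state, XZYIY has expectation 0.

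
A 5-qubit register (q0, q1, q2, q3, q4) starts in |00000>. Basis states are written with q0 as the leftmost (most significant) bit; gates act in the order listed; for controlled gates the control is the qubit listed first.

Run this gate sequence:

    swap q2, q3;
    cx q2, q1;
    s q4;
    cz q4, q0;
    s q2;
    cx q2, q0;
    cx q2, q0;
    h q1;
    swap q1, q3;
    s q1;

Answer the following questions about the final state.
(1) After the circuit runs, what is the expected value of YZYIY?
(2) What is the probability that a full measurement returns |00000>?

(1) The expectation value of YZYIY is 0.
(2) Outcome |00000> occurs with probability 1/2.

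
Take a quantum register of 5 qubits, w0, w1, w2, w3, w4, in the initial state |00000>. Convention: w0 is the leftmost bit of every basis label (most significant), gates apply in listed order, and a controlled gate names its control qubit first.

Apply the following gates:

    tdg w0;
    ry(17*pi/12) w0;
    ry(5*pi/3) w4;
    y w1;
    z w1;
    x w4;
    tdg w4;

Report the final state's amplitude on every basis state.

After the circuit, the state carries amplitude -I*sqrt(2 - sqrt(2))/8 + I*sqrt(3*sqrt(2) + 6)/8 on |01000>, (-3*sqrt(sqrt(2) + 2)/8 + sqrt(6 - 3*sqrt(2))/8)*exp(I*pi/4) on |01001>, -I*sqrt(sqrt(2) + 2)/8 - I*sqrt(6 - 3*sqrt(2))/8 on |11000>, (3*sqrt(2 - sqrt(2))/8 + sqrt(3*sqrt(2) + 6)/8)*exp(I*pi/4) on |11001>, and 0 on every other basis state.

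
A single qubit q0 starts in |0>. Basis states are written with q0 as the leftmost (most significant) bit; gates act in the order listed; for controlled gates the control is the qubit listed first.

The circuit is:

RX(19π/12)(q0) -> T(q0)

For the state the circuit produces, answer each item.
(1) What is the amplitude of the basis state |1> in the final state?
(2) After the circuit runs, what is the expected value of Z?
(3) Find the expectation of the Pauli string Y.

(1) The amplitude on |1> is (-sqrt(3*sqrt(2) + 6)/4 + sqrt(2 - sqrt(2))/4)*exp(3*I*pi/4).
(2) The expectation value of Z is -sqrt(2)/4 + sqrt(6)/4.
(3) The observable Y averages to 1/4 + sqrt(3)/4.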